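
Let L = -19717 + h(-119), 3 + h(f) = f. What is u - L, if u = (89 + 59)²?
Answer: 41743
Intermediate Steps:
u = 21904 (u = 148² = 21904)
h(f) = -3 + f
L = -19839 (L = -19717 + (-3 - 119) = -19717 - 122 = -19839)
u - L = 21904 - 1*(-19839) = 21904 + 19839 = 41743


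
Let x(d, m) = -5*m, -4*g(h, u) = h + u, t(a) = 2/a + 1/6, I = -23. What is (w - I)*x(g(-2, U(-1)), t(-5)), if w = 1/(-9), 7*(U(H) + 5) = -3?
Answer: 721/27 ≈ 26.704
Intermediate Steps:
U(H) = -38/7 (U(H) = -5 + (1/7)*(-3) = -5 - 3/7 = -38/7)
w = -1/9 ≈ -0.11111
t(a) = 1/6 + 2/a (t(a) = 2/a + 1*(1/6) = 2/a + 1/6 = 1/6 + 2/a)
g(h, u) = -h/4 - u/4 (g(h, u) = -(h + u)/4 = -h/4 - u/4)
(w - I)*x(g(-2, U(-1)), t(-5)) = (-1/9 - 1*(-23))*(-5*(12 - 5)/(6*(-5))) = (-1/9 + 23)*(-5*(-1)*7/(6*5)) = 206*(-5*(-7/30))/9 = (206/9)*(7/6) = 721/27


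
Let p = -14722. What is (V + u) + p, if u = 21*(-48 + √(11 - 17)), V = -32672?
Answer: -48402 + 21*I*√6 ≈ -48402.0 + 51.439*I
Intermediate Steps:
u = -1008 + 21*I*√6 (u = 21*(-48 + √(-6)) = 21*(-48 + I*√6) = -1008 + 21*I*√6 ≈ -1008.0 + 51.439*I)
(V + u) + p = (-32672 + (-1008 + 21*I*√6)) - 14722 = (-33680 + 21*I*√6) - 14722 = -48402 + 21*I*√6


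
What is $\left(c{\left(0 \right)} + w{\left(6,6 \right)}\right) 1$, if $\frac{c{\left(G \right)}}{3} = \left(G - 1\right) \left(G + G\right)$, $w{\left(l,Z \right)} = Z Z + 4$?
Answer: $40$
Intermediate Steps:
$w{\left(l,Z \right)} = 4 + Z^{2}$ ($w{\left(l,Z \right)} = Z^{2} + 4 = 4 + Z^{2}$)
$c{\left(G \right)} = 6 G \left(-1 + G\right)$ ($c{\left(G \right)} = 3 \left(G - 1\right) \left(G + G\right) = 3 \left(-1 + G\right) 2 G = 3 \cdot 2 G \left(-1 + G\right) = 6 G \left(-1 + G\right)$)
$\left(c{\left(0 \right)} + w{\left(6,6 \right)}\right) 1 = \left(6 \cdot 0 \left(-1 + 0\right) + \left(4 + 6^{2}\right)\right) 1 = \left(6 \cdot 0 \left(-1\right) + \left(4 + 36\right)\right) 1 = \left(0 + 40\right) 1 = 40 \cdot 1 = 40$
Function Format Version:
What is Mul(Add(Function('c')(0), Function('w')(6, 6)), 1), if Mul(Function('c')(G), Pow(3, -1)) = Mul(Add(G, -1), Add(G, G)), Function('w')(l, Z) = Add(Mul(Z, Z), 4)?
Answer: 40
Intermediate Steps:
Function('w')(l, Z) = Add(4, Pow(Z, 2)) (Function('w')(l, Z) = Add(Pow(Z, 2), 4) = Add(4, Pow(Z, 2)))
Function('c')(G) = Mul(6, G, Add(-1, G)) (Function('c')(G) = Mul(3, Mul(Add(G, -1), Add(G, G))) = Mul(3, Mul(Add(-1, G), Mul(2, G))) = Mul(3, Mul(2, G, Add(-1, G))) = Mul(6, G, Add(-1, G)))
Mul(Add(Function('c')(0), Function('w')(6, 6)), 1) = Mul(Add(Mul(6, 0, Add(-1, 0)), Add(4, Pow(6, 2))), 1) = Mul(Add(Mul(6, 0, -1), Add(4, 36)), 1) = Mul(Add(0, 40), 1) = Mul(40, 1) = 40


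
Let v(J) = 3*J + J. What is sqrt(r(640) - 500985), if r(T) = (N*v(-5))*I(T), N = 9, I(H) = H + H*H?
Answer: 3*I*sqrt(8260465) ≈ 8622.3*I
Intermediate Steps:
I(H) = H + H**2
v(J) = 4*J
r(T) = -180*T*(1 + T) (r(T) = (9*(4*(-5)))*(T*(1 + T)) = (9*(-20))*(T*(1 + T)) = -180*T*(1 + T))
sqrt(r(640) - 500985) = sqrt(-180*640*(1 + 640) - 500985) = sqrt(-180*640*641 - 500985) = sqrt(-73843200 - 500985) = sqrt(-74344185) = 3*I*sqrt(8260465)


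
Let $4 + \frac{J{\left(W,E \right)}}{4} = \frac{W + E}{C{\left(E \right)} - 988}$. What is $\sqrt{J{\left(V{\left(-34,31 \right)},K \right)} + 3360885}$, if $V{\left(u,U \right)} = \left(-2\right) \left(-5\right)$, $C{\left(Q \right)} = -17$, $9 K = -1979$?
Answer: $\frac{\sqrt{30551062999305}}{3015} \approx 1833.3$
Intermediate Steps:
$K = - \frac{1979}{9}$ ($K = \frac{1}{9} \left(-1979\right) = - \frac{1979}{9} \approx -219.89$)
$V{\left(u,U \right)} = 10$
$J{\left(W,E \right)} = -16 - \frac{4 E}{1005} - \frac{4 W}{1005}$ ($J{\left(W,E \right)} = -16 + 4 \frac{W + E}{-17 - 988} = -16 + 4 \frac{E + W}{-1005} = -16 + 4 \left(E + W\right) \left(- \frac{1}{1005}\right) = -16 + 4 \left(- \frac{E}{1005} - \frac{W}{1005}\right) = -16 - \left(\frac{4 E}{1005} + \frac{4 W}{1005}\right) = -16 - \frac{4 E}{1005} - \frac{4 W}{1005}$)
$\sqrt{J{\left(V{\left(-34,31 \right)},K \right)} + 3360885} = \sqrt{\left(-16 - - \frac{7916}{9045} - \frac{8}{201}\right) + 3360885} = \sqrt{\left(-16 + \frac{7916}{9045} - \frac{8}{201}\right) + 3360885} = \sqrt{- \frac{137164}{9045} + 3360885} = \sqrt{\frac{30399067661}{9045}} = \frac{\sqrt{30551062999305}}{3015}$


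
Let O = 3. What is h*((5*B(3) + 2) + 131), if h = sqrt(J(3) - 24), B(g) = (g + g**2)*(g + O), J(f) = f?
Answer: 493*I*sqrt(21) ≈ 2259.2*I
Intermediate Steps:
B(g) = (3 + g)*(g + g**2) (B(g) = (g + g**2)*(g + 3) = (g + g**2)*(3 + g) = (3 + g)*(g + g**2))
h = I*sqrt(21) (h = sqrt(3 - 24) = sqrt(-21) = I*sqrt(21) ≈ 4.5826*I)
h*((5*B(3) + 2) + 131) = (I*sqrt(21))*((5*(3*(3 + 3**2 + 4*3)) + 2) + 131) = (I*sqrt(21))*((5*(3*(3 + 9 + 12)) + 2) + 131) = (I*sqrt(21))*((5*(3*24) + 2) + 131) = (I*sqrt(21))*((5*72 + 2) + 131) = (I*sqrt(21))*((360 + 2) + 131) = (I*sqrt(21))*(362 + 131) = (I*sqrt(21))*493 = 493*I*sqrt(21)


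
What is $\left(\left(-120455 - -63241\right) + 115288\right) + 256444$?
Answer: $314518$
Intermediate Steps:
$\left(\left(-120455 - -63241\right) + 115288\right) + 256444 = \left(\left(-120455 + 63241\right) + 115288\right) + 256444 = \left(-57214 + 115288\right) + 256444 = 58074 + 256444 = 314518$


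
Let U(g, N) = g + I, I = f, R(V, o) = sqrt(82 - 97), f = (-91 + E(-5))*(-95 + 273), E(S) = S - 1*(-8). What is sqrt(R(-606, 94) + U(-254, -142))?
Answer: sqrt(-15918 + I*sqrt(15)) ≈ 0.015 + 126.17*I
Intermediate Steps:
E(S) = 8 + S (E(S) = S + 8 = 8 + S)
f = -15664 (f = (-91 + (8 - 5))*(-95 + 273) = (-91 + 3)*178 = -88*178 = -15664)
R(V, o) = I*sqrt(15) (R(V, o) = sqrt(-15) = I*sqrt(15))
I = -15664
U(g, N) = -15664 + g (U(g, N) = g - 15664 = -15664 + g)
sqrt(R(-606, 94) + U(-254, -142)) = sqrt(I*sqrt(15) + (-15664 - 254)) = sqrt(I*sqrt(15) - 15918) = sqrt(-15918 + I*sqrt(15))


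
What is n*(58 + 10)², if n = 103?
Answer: 476272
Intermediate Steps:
n*(58 + 10)² = 103*(58 + 10)² = 103*68² = 103*4624 = 476272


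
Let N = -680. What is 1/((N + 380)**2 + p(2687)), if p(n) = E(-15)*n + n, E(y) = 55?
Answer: 1/240472 ≈ 4.1585e-6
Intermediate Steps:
p(n) = 56*n (p(n) = 55*n + n = 56*n)
1/((N + 380)**2 + p(2687)) = 1/((-680 + 380)**2 + 56*2687) = 1/((-300)**2 + 150472) = 1/(90000 + 150472) = 1/240472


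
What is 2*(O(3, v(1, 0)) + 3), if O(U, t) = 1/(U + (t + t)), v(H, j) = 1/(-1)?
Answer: 8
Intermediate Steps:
v(H, j) = -1
O(U, t) = 1/(U + 2*t)
2*(O(3, v(1, 0)) + 3) = 2*(1/(3 + 2*(-1)) + 3) = 2*(1/(3 - 2) + 3) = 2*(1/1 + 3) = 2*(1 + 3) = 2*4 = 8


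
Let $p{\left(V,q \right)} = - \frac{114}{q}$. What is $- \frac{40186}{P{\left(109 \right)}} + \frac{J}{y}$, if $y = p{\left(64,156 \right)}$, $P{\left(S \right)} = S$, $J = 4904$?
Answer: $- \frac{14661470}{2071} \approx -7079.4$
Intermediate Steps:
$y = - \frac{19}{26}$ ($y = - \frac{114}{156} = \left(-114\right) \frac{1}{156} = - \frac{19}{26} \approx -0.73077$)
$- \frac{40186}{P{\left(109 \right)}} + \frac{J}{y} = - \frac{40186}{109} + \frac{4904}{- \frac{19}{26}} = \left(-40186\right) \frac{1}{109} + 4904 \left(- \frac{26}{19}\right) = - \frac{40186}{109} - \frac{127504}{19} = - \frac{14661470}{2071}$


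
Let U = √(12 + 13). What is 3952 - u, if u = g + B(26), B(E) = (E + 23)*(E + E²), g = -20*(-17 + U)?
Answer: -30686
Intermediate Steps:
U = 5 (U = √25 = 5)
g = 240 (g = -20*(-17 + 5) = -20*(-12) = 240)
B(E) = (23 + E)*(E + E²)
u = 34638 (u = 240 + 26*(23 + 26² + 24*26) = 240 + 26*(23 + 676 + 624) = 240 + 26*1323 = 240 + 34398 = 34638)
3952 - u = 3952 - 1*34638 = 3952 - 34638 = -30686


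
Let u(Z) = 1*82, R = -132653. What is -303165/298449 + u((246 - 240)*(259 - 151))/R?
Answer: -4471135507/4398906133 ≈ -1.0164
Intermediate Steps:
u(Z) = 82
-303165/298449 + u((246 - 240)*(259 - 151))/R = -303165/298449 + 82/(-132653) = -303165*1/298449 + 82*(-1/132653) = -33685/33161 - 82/132653 = -4471135507/4398906133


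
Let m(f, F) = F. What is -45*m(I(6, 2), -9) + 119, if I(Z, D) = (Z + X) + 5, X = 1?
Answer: 524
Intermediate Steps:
I(Z, D) = 6 + Z (I(Z, D) = (Z + 1) + 5 = (1 + Z) + 5 = 6 + Z)
-45*m(I(6, 2), -9) + 119 = -45*(-9) + 119 = 405 + 119 = 524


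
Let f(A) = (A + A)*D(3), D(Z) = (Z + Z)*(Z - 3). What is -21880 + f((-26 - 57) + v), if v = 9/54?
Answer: -21880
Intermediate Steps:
D(Z) = 2*Z*(-3 + Z) (D(Z) = (2*Z)*(-3 + Z) = 2*Z*(-3 + Z))
v = ⅙ (v = 9*(1/54) = ⅙ ≈ 0.16667)
f(A) = 0 (f(A) = (A + A)*(2*3*(-3 + 3)) = (2*A)*(2*3*0) = (2*A)*0 = 0)
-21880 + f((-26 - 57) + v) = -21880 + 0 = -21880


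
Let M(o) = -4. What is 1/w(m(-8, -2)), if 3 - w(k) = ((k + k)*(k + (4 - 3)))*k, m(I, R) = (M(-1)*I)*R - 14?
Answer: 1/936939 ≈ 1.0673e-6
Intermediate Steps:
m(I, R) = -14 - 4*I*R (m(I, R) = (-4*I)*R - 14 = -4*I*R - 14 = -14 - 4*I*R)
w(k) = 3 - 2*k**2*(1 + k) (w(k) = 3 - (k + k)*(k + (4 - 3))*k = 3 - (2*k)*(k + 1)*k = 3 - (2*k)*(1 + k)*k = 3 - 2*k*(1 + k)*k = 3 - 2*k**2*(1 + k))
1/w(m(-8, -2)) = 1/(3 - 2*(-14 - 4*(-8)*(-2))**2 - 2*(-14 - 4*(-8)*(-2))**3) = 1/(3 - 2*(-14 - 64)**2 - 2*(-14 - 64)**3) = 1/(3 - 2*(-78)**2 - 2*(-78)**3) = 1/(3 - 2*6084 - 2*(-474552)) = 1/(3 - 12168 + 949104) = 1/936939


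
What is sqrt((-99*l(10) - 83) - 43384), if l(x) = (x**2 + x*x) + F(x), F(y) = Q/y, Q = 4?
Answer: I*sqrt(1582665)/5 ≈ 251.61*I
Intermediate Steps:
F(y) = 4/y
l(x) = 2*x**2 + 4/x (l(x) = (x**2 + x*x) + 4/x = (x**2 + x**2) + 4/x = 2*x**2 + 4/x)
sqrt((-99*l(10) - 83) - 43384) = sqrt((-198*(2 + 10**3)/10 - 83) - 43384) = sqrt((-198*(2 + 1000)/10 - 83) - 43384) = sqrt((-198*1002/10 - 83) - 43384) = sqrt((-99*1002/5 - 83) - 43384) = sqrt((-99198/5 - 83) - 43384) = sqrt(-99613/5 - 43384) = sqrt(-316533/5) = I*sqrt(1582665)/5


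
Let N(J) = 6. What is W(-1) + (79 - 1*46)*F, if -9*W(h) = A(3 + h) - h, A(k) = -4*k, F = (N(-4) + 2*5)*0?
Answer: 7/9 ≈ 0.77778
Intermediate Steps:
F = 0 (F = (6 + 2*5)*0 = (6 + 10)*0 = 16*0 = 0)
W(h) = 4/3 + 5*h/9 (W(h) = -(-4*(3 + h) - h)/9 = -((-12 - 4*h) - h)/9 = -(-12 - 5*h)/9 = 4/3 + 5*h/9)
W(-1) + (79 - 1*46)*F = (4/3 + (5/9)*(-1)) + (79 - 1*46)*0 = (4/3 - 5/9) + (79 - 46)*0 = 7/9 + 33*0 = 7/9 + 0 = 7/9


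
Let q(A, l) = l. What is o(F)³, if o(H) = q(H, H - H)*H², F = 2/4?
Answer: 0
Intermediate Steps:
F = ½ (F = 2*(¼) = ½ ≈ 0.50000)
o(H) = 0 (o(H) = (H - H)*H² = 0*H² = 0)
o(F)³ = 0³ = 0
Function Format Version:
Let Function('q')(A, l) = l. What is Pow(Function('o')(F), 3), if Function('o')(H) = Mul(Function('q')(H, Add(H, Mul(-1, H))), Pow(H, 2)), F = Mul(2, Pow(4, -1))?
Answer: 0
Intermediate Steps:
F = Rational(1, 2) (F = Mul(2, Rational(1, 4)) = Rational(1, 2) ≈ 0.50000)
Function('o')(H) = 0 (Function('o')(H) = Mul(Add(H, Mul(-1, H)), Pow(H, 2)) = Mul(0, Pow(H, 2)) = 0)
Pow(Function('o')(F), 3) = Pow(0, 3) = 0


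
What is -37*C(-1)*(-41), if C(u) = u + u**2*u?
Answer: -3034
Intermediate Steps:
C(u) = u + u**3
-37*C(-1)*(-41) = -37*(-1 + (-1)**3)*(-41) = -37*(-1 - 1)*(-41) = -37*(-2)*(-41) = 74*(-41) = -3034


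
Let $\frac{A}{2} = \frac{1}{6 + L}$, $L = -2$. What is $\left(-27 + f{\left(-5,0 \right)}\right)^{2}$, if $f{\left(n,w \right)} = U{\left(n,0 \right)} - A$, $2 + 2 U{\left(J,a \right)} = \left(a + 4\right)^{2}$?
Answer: $\frac{1681}{4} \approx 420.25$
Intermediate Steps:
$A = \frac{1}{2}$ ($A = \frac{2}{6 - 2} = \frac{2}{4} = 2 \cdot \frac{1}{4} = \frac{1}{2} \approx 0.5$)
$U{\left(J,a \right)} = -1 + \frac{\left(4 + a\right)^{2}}{2}$ ($U{\left(J,a \right)} = -1 + \frac{\left(a + 4\right)^{2}}{2} = -1 + \frac{\left(4 + a\right)^{2}}{2}$)
$f{\left(n,w \right)} = \frac{13}{2}$ ($f{\left(n,w \right)} = \left(-1 + \frac{\left(4 + 0\right)^{2}}{2}\right) - \frac{1}{2} = \left(-1 + \frac{4^{2}}{2}\right) - \frac{1}{2} = \left(-1 + \frac{1}{2} \cdot 16\right) - \frac{1}{2} = \left(-1 + 8\right) - \frac{1}{2} = 7 - \frac{1}{2} = \frac{13}{2}$)
$\left(-27 + f{\left(-5,0 \right)}\right)^{2} = \left(-27 + \frac{13}{2}\right)^{2} = \left(- \frac{41}{2}\right)^{2} = \frac{1681}{4}$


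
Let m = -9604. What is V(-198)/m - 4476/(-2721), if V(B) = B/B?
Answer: 14328261/8710828 ≈ 1.6449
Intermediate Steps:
V(B) = 1
V(-198)/m - 4476/(-2721) = 1/(-9604) - 4476/(-2721) = 1*(-1/9604) - 4476*(-1/2721) = -1/9604 + 1492/907 = 14328261/8710828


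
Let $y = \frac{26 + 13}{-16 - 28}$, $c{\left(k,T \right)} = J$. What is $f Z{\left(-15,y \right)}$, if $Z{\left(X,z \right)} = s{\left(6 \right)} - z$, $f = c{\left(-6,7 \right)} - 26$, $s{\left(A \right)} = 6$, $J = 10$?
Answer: $- \frac{1212}{11} \approx -110.18$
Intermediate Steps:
$c{\left(k,T \right)} = 10$
$y = - \frac{39}{44}$ ($y = \frac{39}{-44} = 39 \left(- \frac{1}{44}\right) = - \frac{39}{44} \approx -0.88636$)
$f = -16$ ($f = 10 - 26 = -16$)
$Z{\left(X,z \right)} = 6 - z$
$f Z{\left(-15,y \right)} = - 16 \left(6 - - \frac{39}{44}\right) = - 16 \left(6 + \frac{39}{44}\right) = \left(-16\right) \frac{303}{44} = - \frac{1212}{11}$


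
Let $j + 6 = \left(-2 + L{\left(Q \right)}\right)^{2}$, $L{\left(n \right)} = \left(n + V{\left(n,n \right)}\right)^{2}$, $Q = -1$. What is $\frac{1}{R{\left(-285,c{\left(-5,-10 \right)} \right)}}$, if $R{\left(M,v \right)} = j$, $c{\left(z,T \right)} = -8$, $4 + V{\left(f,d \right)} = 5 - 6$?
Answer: $\frac{1}{1150} \approx 0.00086956$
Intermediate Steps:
$V{\left(f,d \right)} = -5$ ($V{\left(f,d \right)} = -4 + \left(5 - 6\right) = -4 - 1 = -5$)
$L{\left(n \right)} = \left(-5 + n\right)^{2}$ ($L{\left(n \right)} = \left(n - 5\right)^{2} = \left(-5 + n\right)^{2}$)
$j = 1150$ ($j = -6 + \left(-2 + \left(-5 - 1\right)^{2}\right)^{2} = -6 + \left(-2 + \left(-6\right)^{2}\right)^{2} = -6 + \left(-2 + 36\right)^{2} = -6 + 34^{2} = -6 + 1156 = 1150$)
$R{\left(M,v \right)} = 1150$
$\frac{1}{R{\left(-285,c{\left(-5,-10 \right)} \right)}} = \frac{1}{1150}$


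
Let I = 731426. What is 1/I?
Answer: 1/731426 ≈ 1.3672e-6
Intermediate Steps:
1/I = 1/731426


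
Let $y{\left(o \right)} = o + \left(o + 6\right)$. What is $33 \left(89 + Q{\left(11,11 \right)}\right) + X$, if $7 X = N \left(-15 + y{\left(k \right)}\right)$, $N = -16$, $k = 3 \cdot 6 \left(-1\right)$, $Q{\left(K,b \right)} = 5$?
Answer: $\frac{22434}{7} \approx 3204.9$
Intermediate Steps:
$k = -18$ ($k = 18 \left(-1\right) = -18$)
$y{\left(o \right)} = 6 + 2 o$ ($y{\left(o \right)} = o + \left(6 + o\right) = 6 + 2 o$)
$X = \frac{720}{7}$ ($X = \frac{\left(-16\right) \left(-15 + \left(6 + 2 \left(-18\right)\right)\right)}{7} = \frac{\left(-16\right) \left(-15 + \left(6 - 36\right)\right)}{7} = \frac{\left(-16\right) \left(-15 - 30\right)}{7} = \frac{\left(-16\right) \left(-45\right)}{7} = \frac{1}{7} \cdot 720 = \frac{720}{7} \approx 102.86$)
$33 \left(89 + Q{\left(11,11 \right)}\right) + X = 33 \left(89 + 5\right) + \frac{720}{7} = 33 \cdot 94 + \frac{720}{7} = 3102 + \frac{720}{7} = \frac{22434}{7}$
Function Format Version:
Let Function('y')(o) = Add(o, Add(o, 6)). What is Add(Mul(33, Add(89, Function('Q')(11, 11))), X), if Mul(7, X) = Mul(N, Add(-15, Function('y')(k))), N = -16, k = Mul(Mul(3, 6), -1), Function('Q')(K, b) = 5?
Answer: Rational(22434, 7) ≈ 3204.9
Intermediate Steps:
k = -18 (k = Mul(18, -1) = -18)
Function('y')(o) = Add(6, Mul(2, o)) (Function('y')(o) = Add(o, Add(6, o)) = Add(6, Mul(2, o)))
X = Rational(720, 7) (X = Mul(Rational(1, 7), Mul(-16, Add(-15, Add(6, Mul(2, -18))))) = Mul(Rational(1, 7), Mul(-16, Add(-15, Add(6, -36)))) = Mul(Rational(1, 7), Mul(-16, Add(-15, -30))) = Mul(Rational(1, 7), Mul(-16, -45)) = Mul(Rational(1, 7), 720) = Rational(720, 7) ≈ 102.86)
Add(Mul(33, Add(89, Function('Q')(11, 11))), X) = Add(Mul(33, Add(89, 5)), Rational(720, 7)) = Add(Mul(33, 94), Rational(720, 7)) = Add(3102, Rational(720, 7)) = Rational(22434, 7)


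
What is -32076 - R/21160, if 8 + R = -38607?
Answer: -135737909/4232 ≈ -32074.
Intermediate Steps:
R = -38615 (R = -8 - 38607 = -38615)
-32076 - R/21160 = -32076 - (-38615)/21160 = -32076 - 1*(-7723/4232) = -32076 + 7723/4232 = -135737909/4232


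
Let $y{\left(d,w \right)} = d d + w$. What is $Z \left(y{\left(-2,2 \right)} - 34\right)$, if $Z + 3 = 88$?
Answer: $-2380$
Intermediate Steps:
$Z = 85$ ($Z = -3 + 88 = 85$)
$y{\left(d,w \right)} = w + d^{2}$ ($y{\left(d,w \right)} = d^{2} + w = w + d^{2}$)
$Z \left(y{\left(-2,2 \right)} - 34\right) = 85 \left(\left(2 + \left(-2\right)^{2}\right) - 34\right) = 85 \left(\left(2 + 4\right) - 34\right) = 85 \left(6 - 34\right) = 85 \left(-28\right) = -2380$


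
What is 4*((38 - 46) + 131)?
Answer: 492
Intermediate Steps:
4*((38 - 46) + 131) = 4*(-8 + 131) = 4*123 = 492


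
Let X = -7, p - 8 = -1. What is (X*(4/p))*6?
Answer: -24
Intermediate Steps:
p = 7 (p = 8 - 1 = 7)
(X*(4/p))*6 = -28/7*6 = -7*4/7*6 = -4*6 = -24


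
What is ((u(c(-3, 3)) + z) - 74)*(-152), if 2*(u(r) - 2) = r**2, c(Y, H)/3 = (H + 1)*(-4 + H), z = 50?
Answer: -7600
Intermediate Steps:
c(Y, H) = 3*(1 + H)*(-4 + H) (c(Y, H) = 3*((H + 1)*(-4 + H)) = 3*((1 + H)*(-4 + H)) = 3*(1 + H)*(-4 + H))
u(r) = 2 + r**2/2
((u(c(-3, 3)) + z) - 74)*(-152) = (((2 + (-12 - 9*3 + 3*3**2)**2/2) + 50) - 74)*(-152) = (((2 + (-12 - 27 + 3*9)**2/2) + 50) - 74)*(-152) = (((2 + (-12 - 27 + 27)**2/2) + 50) - 74)*(-152) = (((2 + (1/2)*(-12)**2) + 50) - 74)*(-152) = (((2 + (1/2)*144) + 50) - 74)*(-152) = (((2 + 72) + 50) - 74)*(-152) = ((74 + 50) - 74)*(-152) = (124 - 74)*(-152) = 50*(-152) = -7600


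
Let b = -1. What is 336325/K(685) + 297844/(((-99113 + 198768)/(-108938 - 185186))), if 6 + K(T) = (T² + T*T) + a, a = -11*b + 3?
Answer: -4326935109910767/4922212210 ≈ -8.7906e+5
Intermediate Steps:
a = 14 (a = -11*(-1) + 3 = 11 + 3 = 14)
K(T) = 8 + 2*T² (K(T) = -6 + ((T² + T*T) + 14) = -6 + ((T² + T²) + 14) = -6 + (2*T² + 14) = -6 + (14 + 2*T²) = 8 + 2*T²)
336325/K(685) + 297844/(((-99113 + 198768)/(-108938 - 185186))) = 336325/(8 + 2*685²) + 297844/(((-99113 + 198768)/(-108938 - 185186))) = 336325/(8 + 2*469225) + 297844/((99655/(-294124))) = 336325/(8 + 938450) + 297844/((99655*(-1/294124))) = 336325/938458 + 297844/(-99655/294124) = 336325*(1/938458) + 297844*(-294124/99655) = 336325/938458 - 4610687824/5245 = -4326935109910767/4922212210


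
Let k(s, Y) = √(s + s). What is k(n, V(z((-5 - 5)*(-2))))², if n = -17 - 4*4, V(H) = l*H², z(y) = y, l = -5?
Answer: -66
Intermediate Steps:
V(H) = -5*H²
n = -33 (n = -17 - 1*16 = -17 - 16 = -33)
k(s, Y) = √2*√s (k(s, Y) = √(2*s) = √2*√s)
k(n, V(z((-5 - 5)*(-2))))² = (√2*√(-33))² = (√2*(I*√33))² = (I*√66)² = -66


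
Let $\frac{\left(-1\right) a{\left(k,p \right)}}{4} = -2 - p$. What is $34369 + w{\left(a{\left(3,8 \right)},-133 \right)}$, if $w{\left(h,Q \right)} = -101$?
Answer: $34268$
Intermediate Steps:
$a{\left(k,p \right)} = 8 + 4 p$ ($a{\left(k,p \right)} = - 4 \left(-2 - p\right) = 8 + 4 p$)
$34369 + w{\left(a{\left(3,8 \right)},-133 \right)} = 34369 - 101 = 34268$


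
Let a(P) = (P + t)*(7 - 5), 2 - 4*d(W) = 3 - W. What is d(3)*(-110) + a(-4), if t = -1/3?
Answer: -191/3 ≈ -63.667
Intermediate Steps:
d(W) = -¼ + W/4 (d(W) = ½ - (3 - W)/4 = ½ + (-¾ + W/4) = -¼ + W/4)
t = -⅓ (t = -1*⅓ = -⅓ ≈ -0.33333)
a(P) = -⅔ + 2*P (a(P) = (P - ⅓)*(7 - 5) = (-⅓ + P)*2 = -⅔ + 2*P)
d(3)*(-110) + a(-4) = (-¼ + (¼)*3)*(-110) + (-⅔ + 2*(-4)) = (-¼ + ¾)*(-110) + (-⅔ - 8) = (½)*(-110) - 26/3 = -55 - 26/3 = -191/3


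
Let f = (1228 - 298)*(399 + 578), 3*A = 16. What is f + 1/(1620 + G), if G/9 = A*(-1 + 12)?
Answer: 1951694281/2148 ≈ 9.0861e+5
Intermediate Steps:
A = 16/3 (A = (⅓)*16 = 16/3 ≈ 5.3333)
G = 528 (G = 9*(16*(-1 + 12)/3) = 9*((16/3)*11) = 9*(176/3) = 528)
f = 908610 (f = 930*977 = 908610)
f + 1/(1620 + G) = 908610 + 1/(1620 + 528) = 908610 + 1/2148 = 1951694281/2148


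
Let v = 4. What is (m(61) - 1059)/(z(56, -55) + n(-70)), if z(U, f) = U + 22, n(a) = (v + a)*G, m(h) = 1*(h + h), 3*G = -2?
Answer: -937/122 ≈ -7.6803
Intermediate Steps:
G = -⅔ (G = (⅓)*(-2) = -⅔ ≈ -0.66667)
m(h) = 2*h (m(h) = 1*(2*h) = 2*h)
n(a) = -8/3 - 2*a/3 (n(a) = (4 + a)*(-⅔) = -8/3 - 2*a/3)
z(U, f) = 22 + U
(m(61) - 1059)/(z(56, -55) + n(-70)) = (2*61 - 1059)/((22 + 56) + (-8/3 - ⅔*(-70))) = (122 - 1059)/(78 + (-8/3 + 140/3)) = -937/(78 + 44) = -937/122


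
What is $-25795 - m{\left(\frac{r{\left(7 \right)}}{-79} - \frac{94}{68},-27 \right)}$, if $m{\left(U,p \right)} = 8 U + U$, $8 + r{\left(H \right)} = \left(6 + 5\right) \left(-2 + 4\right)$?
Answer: $- \frac{69247669}{2686} \approx -25781.0$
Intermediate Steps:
$r{\left(H \right)} = 14$ ($r{\left(H \right)} = -8 + \left(6 + 5\right) \left(-2 + 4\right) = -8 + 11 \cdot 2 = -8 + 22 = 14$)
$m{\left(U,p \right)} = 9 U$
$-25795 - m{\left(\frac{r{\left(7 \right)}}{-79} - \frac{94}{68},-27 \right)} = -25795 - 9 \left(\frac{14}{-79} - \frac{94}{68}\right) = -25795 - 9 \left(14 \left(- \frac{1}{79}\right) - \frac{47}{34}\right) = -25795 - 9 \left(- \frac{14}{79} - \frac{47}{34}\right) = -25795 - 9 \left(- \frac{4189}{2686}\right) = -25795 - - \frac{37701}{2686} = -25795 + \frac{37701}{2686} = - \frac{69247669}{2686}$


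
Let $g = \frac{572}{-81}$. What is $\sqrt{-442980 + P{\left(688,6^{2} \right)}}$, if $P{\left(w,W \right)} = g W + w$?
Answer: $\frac{14 i \sqrt{20321}}{3} \approx 665.24 i$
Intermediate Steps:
$g = - \frac{572}{81}$ ($g = 572 \left(- \frac{1}{81}\right) = - \frac{572}{81} \approx -7.0617$)
$P{\left(w,W \right)} = w - \frac{572 W}{81}$ ($P{\left(w,W \right)} = - \frac{572 W}{81} + w = w - \frac{572 W}{81}$)
$\sqrt{-442980 + P{\left(688,6^{2} \right)}} = \sqrt{-442980 + \left(688 - \frac{572 \cdot 6^{2}}{81}\right)} = \sqrt{-442980 + \left(688 - \frac{2288}{9}\right)} = \sqrt{-442980 + \frac{3904}{9}} = \sqrt{- \frac{3982916}{9}} = \frac{14 i \sqrt{20321}}{3}$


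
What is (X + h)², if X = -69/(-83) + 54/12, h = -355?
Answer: 3369222025/27556 ≈ 1.2227e+5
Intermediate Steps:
X = 885/166 (X = -69*(-1/83) + 54*(1/12) = 69/83 + 9/2 = 885/166 ≈ 5.3313)
(X + h)² = (885/166 - 355)² = (-58045/166)² = 3369222025/27556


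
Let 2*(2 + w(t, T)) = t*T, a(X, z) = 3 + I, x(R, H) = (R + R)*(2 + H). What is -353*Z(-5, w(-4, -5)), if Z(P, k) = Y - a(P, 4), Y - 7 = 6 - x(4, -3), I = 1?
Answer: -6001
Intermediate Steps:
x(R, H) = 2*R*(2 + H) (x(R, H) = (2*R)*(2 + H) = 2*R*(2 + H))
a(X, z) = 4 (a(X, z) = 3 + 1 = 4)
Y = 21 (Y = 7 + (6 - 2*4*(2 - 3)) = 7 + (6 - 2*4*(-1)) = 7 + (6 - 1*(-8)) = 7 + (6 + 8) = 7 + 14 = 21)
w(t, T) = -2 + T*t/2 (w(t, T) = -2 + (t*T)/2 = -2 + (T*t)/2 = -2 + T*t/2)
Z(P, k) = 17 (Z(P, k) = 21 - 1*4 = 21 - 4 = 17)
-353*Z(-5, w(-4, -5)) = -353*17 = -6001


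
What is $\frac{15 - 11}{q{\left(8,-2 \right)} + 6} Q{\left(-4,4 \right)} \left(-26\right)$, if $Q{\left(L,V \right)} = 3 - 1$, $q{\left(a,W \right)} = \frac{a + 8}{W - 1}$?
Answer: $-312$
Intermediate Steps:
$q{\left(a,W \right)} = \frac{8 + a}{-1 + W}$
$Q{\left(L,V \right)} = 2$
$\frac{15 - 11}{q{\left(8,-2 \right)} + 6} Q{\left(-4,4 \right)} \left(-26\right) = \frac{15 - 11}{\frac{8 + 8}{-1 - 2} + 6} \cdot 2 \left(-26\right) = \frac{4}{\frac{1}{-3} \cdot 16 + 6} \cdot 2 \left(-26\right) = \frac{4}{\left(- \frac{1}{3}\right) 16 + 6} \cdot 2 \left(-26\right) = \frac{4}{- \frac{16}{3} + 6} \cdot 2 \left(-26\right) = \frac{4}{\frac{2}{3}} \cdot 2 \left(-26\right) = 4 \cdot \frac{3}{2} \cdot 2 \left(-26\right) = 6 \cdot 2 \left(-26\right) = 12 \left(-26\right) = -312$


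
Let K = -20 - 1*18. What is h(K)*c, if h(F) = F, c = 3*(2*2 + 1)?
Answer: -570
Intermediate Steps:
c = 15 (c = 3*(4 + 1) = 3*5 = 15)
K = -38 (K = -20 - 18 = -38)
h(K)*c = -38*15 = -570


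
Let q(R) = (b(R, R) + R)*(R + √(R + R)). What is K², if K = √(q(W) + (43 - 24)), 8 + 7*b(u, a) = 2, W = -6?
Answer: 421/7 - 96*I*√3/7 ≈ 60.143 - 23.754*I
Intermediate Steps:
b(u, a) = -6/7 (b(u, a) = -8/7 + (⅐)*2 = -8/7 + 2/7 = -6/7)
q(R) = (-6/7 + R)*(R + √2*√R) (q(R) = (-6/7 + R)*(R + √(R + R)) = (-6/7 + R)*(R + √(2*R)) = (-6/7 + R)*(R + √2*√R))
K = √(421/7 - 96*I*√3/7) (K = √(((-6)² - 6/7*(-6) + √2*(-6)^(3/2) - 6*√2*√(-6)/7) + (43 - 24)) = √((36 + 36/7 + √2*(-6*I*√6) - 6*√2*I*√6/7) + 19) = √((36 + 36/7 - 12*I*√3 - 12*I*√3/7) + 19) = √((288/7 - 96*I*√3/7) + 19) = √(421/7 - 96*I*√3/7) ≈ 7.8996 - 1.5035*I)
K² = (√(2947 - 672*I*√3)/7)² = 421/7 - 96*I*√3/7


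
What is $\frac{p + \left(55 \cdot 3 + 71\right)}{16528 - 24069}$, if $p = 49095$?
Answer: $- \frac{49331}{7541} \approx -6.5417$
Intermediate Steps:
$\frac{p + \left(55 \cdot 3 + 71\right)}{16528 - 24069} = \frac{49095 + \left(55 \cdot 3 + 71\right)}{16528 - 24069} = \frac{49095 + \left(165 + 71\right)}{-7541} = \left(49095 + 236\right) \left(- \frac{1}{7541}\right) = 49331 \left(- \frac{1}{7541}\right) = - \frac{49331}{7541}$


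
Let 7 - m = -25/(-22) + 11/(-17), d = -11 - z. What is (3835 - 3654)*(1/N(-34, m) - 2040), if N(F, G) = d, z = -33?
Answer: -8123099/22 ≈ -3.6923e+5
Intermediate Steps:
d = 22 (d = -11 - 1*(-33) = -11 + 33 = 22)
m = 2435/374 (m = 7 - (-25/(-22) + 11/(-17)) = 7 - (-25*(-1/22) + 11*(-1/17)) = 7 - (25/22 - 11/17) = 7 - 1*183/374 = 7 - 183/374 = 2435/374 ≈ 6.5107)
N(F, G) = 22
(3835 - 3654)*(1/N(-34, m) - 2040) = (3835 - 3654)*(1/22 - 2040) = 181*(1/22 - 2040) = 181*(-44879/22) = -8123099/22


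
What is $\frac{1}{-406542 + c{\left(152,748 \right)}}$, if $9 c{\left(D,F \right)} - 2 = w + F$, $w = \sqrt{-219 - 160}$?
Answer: $- \frac{32923152}{13381900464763} - \frac{9 i \sqrt{379}}{13381900464763} \approx -2.4603 \cdot 10^{-6} - 1.3093 \cdot 10^{-11} i$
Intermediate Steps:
$w = i \sqrt{379}$ ($w = \sqrt{-379} = i \sqrt{379} \approx 19.468 i$)
$c{\left(D,F \right)} = \frac{2}{9} + \frac{F}{9} + \frac{i \sqrt{379}}{9}$ ($c{\left(D,F \right)} = \frac{2}{9} + \frac{i \sqrt{379} + F}{9} = \frac{2}{9} + \frac{F + i \sqrt{379}}{9} = \frac{2}{9} + \left(\frac{F}{9} + \frac{i \sqrt{379}}{9}\right) = \frac{2}{9} + \frac{F}{9} + \frac{i \sqrt{379}}{9}$)
$\frac{1}{-406542 + c{\left(152,748 \right)}} = \frac{1}{-406542 + \left(\frac{2}{9} + \frac{1}{9} \cdot 748 + \frac{i \sqrt{379}}{9}\right)} = \frac{1}{-406542 + \left(\frac{2}{9} + \frac{748}{9} + \frac{i \sqrt{379}}{9}\right)} = \frac{1}{-406542 + \left(\frac{250}{3} + \frac{i \sqrt{379}}{9}\right)} = \frac{1}{- \frac{1219376}{3} + \frac{i \sqrt{379}}{9}}$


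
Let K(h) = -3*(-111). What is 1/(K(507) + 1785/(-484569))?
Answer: 161523/53786564 ≈ 0.0030030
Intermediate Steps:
K(h) = 333
1/(K(507) + 1785/(-484569)) = 1/(333 + 1785/(-484569)) = 1/(333 + 1785*(-1/484569)) = 1/(333 - 595/161523) = 1/(53786564/161523) = 161523/53786564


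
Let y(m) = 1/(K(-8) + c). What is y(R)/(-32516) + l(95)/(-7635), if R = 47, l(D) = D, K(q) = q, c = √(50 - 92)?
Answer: -8184376/657888099 + I*√42/3446696 ≈ -0.01244 + 1.8803e-6*I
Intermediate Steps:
c = I*√42 (c = √(-42) = I*√42 ≈ 6.4807*I)
y(m) = 1/(-8 + I*√42)
y(R)/(-32516) + l(95)/(-7635) = (-4/53 - I*√42/106)/(-32516) + 95/(-7635) = (-4/53 - I*√42/106)*(-1/32516) + 95*(-1/7635) = (1/430837 + I*√42/3446696) - 19/1527 = -8184376/657888099 + I*√42/3446696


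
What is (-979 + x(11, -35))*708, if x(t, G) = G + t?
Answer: -710124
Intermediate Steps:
(-979 + x(11, -35))*708 = (-979 + (-35 + 11))*708 = (-979 - 24)*708 = -1003*708 = -710124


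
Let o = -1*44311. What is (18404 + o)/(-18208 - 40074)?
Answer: 3701/8326 ≈ 0.44451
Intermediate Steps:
o = -44311
(18404 + o)/(-18208 - 40074) = (18404 - 44311)/(-18208 - 40074) = -25907/(-58282) = -25907*(-1/58282) = 3701/8326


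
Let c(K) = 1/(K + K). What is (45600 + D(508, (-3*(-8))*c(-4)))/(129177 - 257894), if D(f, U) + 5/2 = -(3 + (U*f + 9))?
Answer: -94219/257434 ≈ -0.36599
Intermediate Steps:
c(K) = 1/(2*K)
D(f, U) = -29/2 - U*f (D(f, U) = -5/2 - (3 + (U*f + 9)) = -5/2 - (3 + (9 + U*f)) = -5/2 - (12 + U*f) = -5/2 + (-12 - U*f) = -29/2 - U*f)
(45600 + D(508, (-3*(-8))*c(-4)))/(129177 - 257894) = (45600 + (-29/2 - 1*(-3*(-8))*((½)/(-4))*508))/(129177 - 257894) = (45600 + (-29/2 - 1*24*((½)*(-¼))*508))/(-128717) = (45600 + (-29/2 - 1*24*(-⅛)*508))*(-1/128717) = (45600 + (-29/2 - 1*(-3)*508))*(-1/128717) = (45600 + (-29/2 + 1524))*(-1/128717) = (45600 + 3019/2)*(-1/128717) = (94219/2)*(-1/128717) = -94219/257434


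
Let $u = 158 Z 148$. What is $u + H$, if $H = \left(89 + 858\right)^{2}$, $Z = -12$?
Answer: $616201$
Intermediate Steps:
$H = 896809$ ($H = 947^{2} = 896809$)
$u = -280608$ ($u = 158 \left(-12\right) 148 = \left(-1896\right) 148 = -280608$)
$u + H = -280608 + 896809 = 616201$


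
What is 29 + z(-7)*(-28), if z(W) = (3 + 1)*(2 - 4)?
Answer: 253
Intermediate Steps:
z(W) = -8 (z(W) = 4*(-2) = -8)
29 + z(-7)*(-28) = 29 - 8*(-28) = 29 + 224 = 253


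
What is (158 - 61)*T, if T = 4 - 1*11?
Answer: -679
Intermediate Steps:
T = -7 (T = 4 - 11 = -7)
(158 - 61)*T = (158 - 61)*(-7) = 97*(-7) = -679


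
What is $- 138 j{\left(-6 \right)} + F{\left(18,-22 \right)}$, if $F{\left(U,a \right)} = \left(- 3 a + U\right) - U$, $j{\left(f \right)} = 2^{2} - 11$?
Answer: $1032$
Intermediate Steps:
$j{\left(f \right)} = -7$ ($j{\left(f \right)} = 4 - 11 = -7$)
$F{\left(U,a \right)} = - 3 a$ ($F{\left(U,a \right)} = \left(U - 3 a\right) - U = - 3 a$)
$- 138 j{\left(-6 \right)} + F{\left(18,-22 \right)} = \left(-138\right) \left(-7\right) - -66 = 966 + 66 = 1032$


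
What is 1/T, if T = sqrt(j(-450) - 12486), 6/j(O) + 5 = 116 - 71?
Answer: -2*I*sqrt(1248585)/249717 ≈ -0.0089493*I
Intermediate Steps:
j(O) = 3/20 (j(O) = 6/(-5 + (116 - 71)) = 6/(-5 + 45) = 6/40 = 6*(1/40) = 3/20)
T = I*sqrt(1248585)/10 (T = sqrt(3/20 - 12486) = sqrt(-249717/20) = I*sqrt(1248585)/10 ≈ 111.74*I)
1/T = 1/(I*sqrt(1248585)/10) = -2*I*sqrt(1248585)/249717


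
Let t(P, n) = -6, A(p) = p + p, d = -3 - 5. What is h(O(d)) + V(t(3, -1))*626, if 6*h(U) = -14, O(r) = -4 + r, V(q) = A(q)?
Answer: -22543/3 ≈ -7514.3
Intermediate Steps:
d = -8
A(p) = 2*p
V(q) = 2*q
h(U) = -7/3 (h(U) = (⅙)*(-14) = -7/3)
h(O(d)) + V(t(3, -1))*626 = -7/3 + (2*(-6))*626 = -7/3 - 12*626 = -7/3 - 7512 = -22543/3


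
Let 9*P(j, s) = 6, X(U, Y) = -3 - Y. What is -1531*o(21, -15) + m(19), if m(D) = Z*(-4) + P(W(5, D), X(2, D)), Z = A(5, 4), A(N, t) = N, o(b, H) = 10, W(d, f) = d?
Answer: -45988/3 ≈ -15329.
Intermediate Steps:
P(j, s) = 2/3 (P(j, s) = (1/9)*6 = 2/3)
Z = 5
m(D) = -58/3 (m(D) = 5*(-4) + 2/3 = -20 + 2/3 = -58/3)
-1531*o(21, -15) + m(19) = -1531*10 - 58/3 = -15310 - 58/3 = -45988/3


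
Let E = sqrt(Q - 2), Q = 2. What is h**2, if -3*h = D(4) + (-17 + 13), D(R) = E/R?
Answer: 16/9 ≈ 1.7778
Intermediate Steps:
E = 0 (E = sqrt(2 - 2) = sqrt(0) = 0)
D(R) = 0 (D(R) = 0/R = 0)
h = 4/3 (h = -(0 + (-17 + 13))/3 = -(0 - 4)/3 = -1/3*(-4) = 4/3 ≈ 1.3333)
h**2 = (4/3)**2 = 16/9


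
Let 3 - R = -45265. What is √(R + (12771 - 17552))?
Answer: √40487 ≈ 201.21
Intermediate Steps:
R = 45268 (R = 3 - 1*(-45265) = 3 + 45265 = 45268)
√(R + (12771 - 17552)) = √(45268 + (12771 - 17552)) = √(45268 - 4781) = √40487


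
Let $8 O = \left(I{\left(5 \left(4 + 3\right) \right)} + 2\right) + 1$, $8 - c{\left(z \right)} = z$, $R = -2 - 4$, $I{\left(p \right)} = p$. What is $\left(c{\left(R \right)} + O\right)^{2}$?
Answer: $\frac{5625}{16} \approx 351.56$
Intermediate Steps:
$R = -6$ ($R = -2 - 4 = -6$)
$c{\left(z \right)} = 8 - z$
$O = \frac{19}{4}$ ($O = \frac{\left(5 \left(4 + 3\right) + 2\right) + 1}{8} = \frac{\left(5 \cdot 7 + 2\right) + 1}{8} = \frac{\left(35 + 2\right) + 1}{8} = \frac{37 + 1}{8} = \frac{1}{8} \cdot 38 = \frac{19}{4} \approx 4.75$)
$\left(c{\left(R \right)} + O\right)^{2} = \left(\left(8 - -6\right) + \frac{19}{4}\right)^{2} = \left(\left(8 + 6\right) + \frac{19}{4}\right)^{2} = \left(14 + \frac{19}{4}\right)^{2} = \left(\frac{75}{4}\right)^{2} = \frac{5625}{16}$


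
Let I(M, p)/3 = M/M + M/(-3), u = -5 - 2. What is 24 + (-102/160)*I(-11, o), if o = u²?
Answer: 603/40 ≈ 15.075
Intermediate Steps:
u = -7
o = 49 (o = (-7)² = 49)
I(M, p) = 3 - M (I(M, p) = 3*(M/M + M/(-3)) = 3*(1 + M*(-⅓)) = 3*(1 - M/3) = 3 - M)
24 + (-102/160)*I(-11, o) = 24 + (-102/160)*(3 - 1*(-11)) = 24 + (-102*1/160)*(3 + 11) = 24 - 51/80*14 = 24 - 357/40 = 603/40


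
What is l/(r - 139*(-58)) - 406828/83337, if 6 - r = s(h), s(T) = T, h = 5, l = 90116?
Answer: 4229742928/671946231 ≈ 6.2948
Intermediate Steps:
r = 1 (r = 6 - 1*5 = 6 - 5 = 1)
l/(r - 139*(-58)) - 406828/83337 = 90116/(1 - 139*(-58)) - 406828/83337 = 90116/(1 + 8062) - 406828*1/83337 = 90116/8063 - 406828/83337 = 4229742928/671946231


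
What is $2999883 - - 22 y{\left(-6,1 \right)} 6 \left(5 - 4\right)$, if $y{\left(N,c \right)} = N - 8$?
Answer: $2998035$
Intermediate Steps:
$y{\left(N,c \right)} = -8 + N$
$2999883 - - 22 y{\left(-6,1 \right)} 6 \left(5 - 4\right) = 2999883 - - 22 \left(-8 - 6\right) 6 \left(5 - 4\right) = 2999883 - \left(-22\right) \left(-14\right) 6 \cdot 1 = 2999883 - 308 \cdot 6 = 2999883 - 1848 = 2998035$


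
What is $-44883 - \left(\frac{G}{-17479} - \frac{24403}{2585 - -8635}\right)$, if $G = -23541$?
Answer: $- \frac{114312198799}{2546940} \approx -44882.0$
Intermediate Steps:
$-44883 - \left(\frac{G}{-17479} - \frac{24403}{2585 - -8635}\right) = -44883 - \left(- \frac{23541}{-17479} - \frac{24403}{2585 - -8635}\right) = -44883 - \left(\left(-23541\right) \left(- \frac{1}{17479}\right) - \frac{24403}{2585 + 8635}\right) = -44883 - \left(\frac{3363}{2497} - \frac{24403}{11220}\right) = -44883 - - \frac{2109221}{2546940} = -44883 + \frac{2109221}{2546940} = - \frac{114312198799}{2546940}$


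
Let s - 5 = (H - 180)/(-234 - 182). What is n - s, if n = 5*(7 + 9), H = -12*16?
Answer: 7707/104 ≈ 74.106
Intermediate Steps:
H = -192
n = 80 (n = 5*16 = 80)
s = 613/104 (s = 5 + (-192 - 180)/(-234 - 182) = 5 - 372/(-416) = 5 - 372*(-1/416) = 5 + 93/104 = 613/104 ≈ 5.8942)
n - s = 80 - 1*613/104 = 80 - 613/104 = 7707/104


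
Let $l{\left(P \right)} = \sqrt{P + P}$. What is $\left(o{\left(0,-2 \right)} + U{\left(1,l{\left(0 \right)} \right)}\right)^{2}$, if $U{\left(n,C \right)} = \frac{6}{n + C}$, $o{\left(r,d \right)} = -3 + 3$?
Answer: $36$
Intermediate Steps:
$o{\left(r,d \right)} = 0$
$l{\left(P \right)} = \sqrt{2} \sqrt{P}$ ($l{\left(P \right)} = \sqrt{2 P} = \sqrt{2} \sqrt{P}$)
$U{\left(n,C \right)} = \frac{6}{C + n}$
$\left(o{\left(0,-2 \right)} + U{\left(1,l{\left(0 \right)} \right)}\right)^{2} = \left(0 + \frac{6}{\sqrt{2} \sqrt{0} + 1}\right)^{2} = \left(0 + \frac{6}{\sqrt{2} \cdot 0 + 1}\right)^{2} = \left(0 + \frac{6}{0 + 1}\right)^{2} = \left(0 + \frac{6}{1}\right)^{2} = \left(0 + 6 \cdot 1\right)^{2} = \left(0 + 6\right)^{2} = 6^{2} = 36$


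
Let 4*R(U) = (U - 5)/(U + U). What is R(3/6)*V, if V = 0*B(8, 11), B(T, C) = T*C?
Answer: 0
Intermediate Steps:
B(T, C) = C*T
R(U) = (-5 + U)/(8*U) (R(U) = ((U - 5)/(U + U))/4 = ((-5 + U)/((2*U)))/4 = ((-5 + U)*(1/(2*U)))/4 = ((-5 + U)/(2*U))/4 = (-5 + U)/(8*U))
V = 0 (V = 0*(11*8) = 0*88 = 0)
R(3/6)*V = ((-5 + 3/6)/(8*((3/6))))*0 = ((-5 + 3*(1/6))/(8*((3*(1/6)))))*0 = ((-5 + 1/2)/(8*(1/2)))*0 = ((1/8)*2*(-9/2))*0 = -9/8*0 = 0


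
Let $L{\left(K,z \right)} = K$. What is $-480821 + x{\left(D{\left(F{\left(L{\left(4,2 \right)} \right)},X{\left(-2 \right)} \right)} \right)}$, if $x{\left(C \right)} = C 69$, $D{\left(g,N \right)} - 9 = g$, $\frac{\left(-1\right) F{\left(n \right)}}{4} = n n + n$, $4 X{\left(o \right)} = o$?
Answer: $-485720$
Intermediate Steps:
$X{\left(o \right)} = \frac{o}{4}$
$F{\left(n \right)} = - 4 n - 4 n^{2}$ ($F{\left(n \right)} = - 4 \left(n n + n\right) = - 4 \left(n^{2} + n\right) = - 4 \left(n + n^{2}\right) = - 4 n - 4 n^{2}$)
$D{\left(g,N \right)} = 9 + g$
$x{\left(C \right)} = 69 C$
$-480821 + x{\left(D{\left(F{\left(L{\left(4,2 \right)} \right)},X{\left(-2 \right)} \right)} \right)} = -480821 + 69 \left(9 - 16 \left(1 + 4\right)\right) = -480821 + 69 \left(9 - 16 \cdot 5\right) = -480821 + 69 \left(9 - 80\right) = -480821 + 69 \left(-71\right) = -480821 - 4899 = -485720$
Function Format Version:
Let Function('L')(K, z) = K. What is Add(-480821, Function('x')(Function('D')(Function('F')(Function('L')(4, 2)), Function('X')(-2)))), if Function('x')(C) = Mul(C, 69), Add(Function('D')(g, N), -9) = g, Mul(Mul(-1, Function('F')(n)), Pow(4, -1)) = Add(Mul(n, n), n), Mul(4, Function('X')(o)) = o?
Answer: -485720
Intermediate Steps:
Function('X')(o) = Mul(Rational(1, 4), o)
Function('F')(n) = Add(Mul(-4, n), Mul(-4, Pow(n, 2))) (Function('F')(n) = Mul(-4, Add(Mul(n, n), n)) = Mul(-4, Add(Pow(n, 2), n)) = Mul(-4, Add(n, Pow(n, 2))) = Add(Mul(-4, n), Mul(-4, Pow(n, 2))))
Function('D')(g, N) = Add(9, g)
Function('x')(C) = Mul(69, C)
Add(-480821, Function('x')(Function('D')(Function('F')(Function('L')(4, 2)), Function('X')(-2)))) = Add(-480821, Mul(69, Add(9, Mul(-4, 4, Add(1, 4))))) = Add(-480821, Mul(69, Add(9, Mul(-4, 4, 5)))) = Add(-480821, Mul(69, Add(9, -80))) = Add(-480821, Mul(69, -71)) = Add(-480821, -4899) = -485720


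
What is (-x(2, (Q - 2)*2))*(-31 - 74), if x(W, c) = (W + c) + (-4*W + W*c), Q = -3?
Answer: -3780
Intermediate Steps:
x(W, c) = c - 3*W + W*c
(-x(2, (Q - 2)*2))*(-31 - 74) = (-((-3 - 2)*2 - 3*2 + 2*((-3 - 2)*2)))*(-31 - 74) = -(-5*2 - 6 + 2*(-5*2))*(-105) = -(-10 - 6 + 2*(-10))*(-105) = -(-10 - 6 - 20)*(-105) = -1*(-36)*(-105) = 36*(-105) = -3780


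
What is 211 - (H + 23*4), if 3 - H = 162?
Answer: 278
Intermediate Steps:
H = -159 (H = 3 - 1*162 = 3 - 162 = -159)
211 - (H + 23*4) = 211 - (-159 + 23*4) = 211 - (-159 + 92) = 211 - 1*(-67) = 211 + 67 = 278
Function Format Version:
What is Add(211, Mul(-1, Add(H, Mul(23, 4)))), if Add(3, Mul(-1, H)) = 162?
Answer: 278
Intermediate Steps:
H = -159 (H = Add(3, Mul(-1, 162)) = Add(3, -162) = -159)
Add(211, Mul(-1, Add(H, Mul(23, 4)))) = Add(211, Mul(-1, Add(-159, Mul(23, 4)))) = Add(211, Mul(-1, Add(-159, 92))) = Add(211, Mul(-1, -67)) = Add(211, 67) = 278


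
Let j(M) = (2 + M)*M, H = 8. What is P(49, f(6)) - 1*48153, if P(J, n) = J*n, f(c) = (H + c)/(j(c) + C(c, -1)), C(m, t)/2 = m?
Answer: -1444247/30 ≈ -48142.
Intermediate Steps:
C(m, t) = 2*m
j(M) = M*(2 + M)
f(c) = (8 + c)/(2*c + c*(2 + c)) (f(c) = (8 + c)/(c*(2 + c) + 2*c) = (8 + c)/(2*c + c*(2 + c)))
P(49, f(6)) - 1*48153 = 49*((8 + 6)/(6*(4 + 6))) - 1*48153 = 49*((⅙)*14/10) - 48153 = 49*((⅙)*(⅒)*14) - 48153 = 49*(7/30) - 48153 = 343/30 - 48153 = -1444247/30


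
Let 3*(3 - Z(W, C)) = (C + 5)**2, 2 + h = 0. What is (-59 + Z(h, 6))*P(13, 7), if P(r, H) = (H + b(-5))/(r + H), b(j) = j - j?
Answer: -2023/60 ≈ -33.717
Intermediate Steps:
h = -2 (h = -2 + 0 = -2)
b(j) = 0
Z(W, C) = 3 - (5 + C)**2/3 (Z(W, C) = 3 - (C + 5)**2/3 = 3 - (5 + C)**2/3)
P(r, H) = H/(H + r) (P(r, H) = (H + 0)/(r + H) = H/(H + r))
(-59 + Z(h, 6))*P(13, 7) = (-59 + (3 - (5 + 6)**2/3))*(7/(7 + 13)) = (-59 + (3 - 1/3*11**2))*(7/20) = (-59 + (3 - 1/3*121))*(7*(1/20)) = (-59 + (3 - 121/3))*(7/20) = (-59 - 112/3)*(7/20) = -289/3*7/20 = -2023/60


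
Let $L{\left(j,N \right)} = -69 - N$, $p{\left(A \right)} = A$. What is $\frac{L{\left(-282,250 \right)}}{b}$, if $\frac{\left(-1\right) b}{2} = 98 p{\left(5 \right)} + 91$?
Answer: $\frac{319}{1162} \approx 0.27453$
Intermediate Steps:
$b = -1162$ ($b = - 2 \left(98 \cdot 5 + 91\right) = - 2 \left(490 + 91\right) = \left(-2\right) 581 = -1162$)
$\frac{L{\left(-282,250 \right)}}{b} = \frac{-69 - 250}{-1162} = \left(-69 - 250\right) \left(- \frac{1}{1162}\right) = \left(-319\right) \left(- \frac{1}{1162}\right) = \frac{319}{1162}$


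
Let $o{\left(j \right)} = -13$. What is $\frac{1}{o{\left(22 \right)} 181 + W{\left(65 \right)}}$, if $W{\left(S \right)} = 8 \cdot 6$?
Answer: $- \frac{1}{2305} \approx -0.00043384$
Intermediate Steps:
$W{\left(S \right)} = 48$
$\frac{1}{o{\left(22 \right)} 181 + W{\left(65 \right)}} = \frac{1}{\left(-13\right) 181 + 48} = \frac{1}{-2353 + 48} = \frac{1}{-2305} = - \frac{1}{2305}$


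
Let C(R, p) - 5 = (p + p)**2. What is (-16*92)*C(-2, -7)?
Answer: -295872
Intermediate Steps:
C(R, p) = 5 + 4*p**2 (C(R, p) = 5 + (p + p)**2 = 5 + (2*p)**2 = 5 + 4*p**2)
(-16*92)*C(-2, -7) = (-16*92)*(5 + 4*(-7)**2) = -1472*(5 + 4*49) = -1472*(5 + 196) = -1472*201 = -295872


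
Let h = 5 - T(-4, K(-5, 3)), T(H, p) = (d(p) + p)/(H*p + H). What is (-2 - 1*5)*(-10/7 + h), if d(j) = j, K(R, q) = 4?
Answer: -139/5 ≈ -27.800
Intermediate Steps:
T(H, p) = 2*p/(H + H*p) (T(H, p) = (p + p)/(H*p + H) = (2*p)/(H + H*p) = 2*p/(H + H*p))
h = 27/5 (h = 5 - 2*4/((-4)*(1 + 4)) = 5 - 2*4*(-1)/(4*5) = 5 - 1*(-⅖) = 5 + ⅖ = 27/5 ≈ 5.4000)
(-2 - 1*5)*(-10/7 + h) = (-2 - 1*5)*(-10/7 + 27/5) = (-2 - 5)*(-10*⅐ + 27/5) = -7*(-10/7 + 27/5) = -7*139/35 = -139/5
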